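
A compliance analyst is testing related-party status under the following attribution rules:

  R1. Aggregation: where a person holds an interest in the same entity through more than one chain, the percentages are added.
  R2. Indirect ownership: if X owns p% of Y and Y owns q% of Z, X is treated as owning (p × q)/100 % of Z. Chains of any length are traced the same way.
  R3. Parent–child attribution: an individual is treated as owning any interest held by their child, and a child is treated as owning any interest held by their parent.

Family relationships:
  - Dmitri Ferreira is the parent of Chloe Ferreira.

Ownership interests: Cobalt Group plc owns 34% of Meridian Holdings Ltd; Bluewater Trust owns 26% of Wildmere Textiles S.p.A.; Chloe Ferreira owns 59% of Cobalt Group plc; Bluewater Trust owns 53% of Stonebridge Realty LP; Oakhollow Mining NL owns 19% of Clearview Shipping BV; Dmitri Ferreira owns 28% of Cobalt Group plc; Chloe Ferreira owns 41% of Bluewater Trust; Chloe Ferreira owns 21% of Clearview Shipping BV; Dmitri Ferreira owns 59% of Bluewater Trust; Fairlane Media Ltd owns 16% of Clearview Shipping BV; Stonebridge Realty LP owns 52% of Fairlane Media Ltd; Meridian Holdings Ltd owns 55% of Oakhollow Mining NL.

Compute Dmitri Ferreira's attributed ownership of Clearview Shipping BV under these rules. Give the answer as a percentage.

28.50071%

By parent–child attribution (R3), Dmitri Ferreira is treated as also owning Chloe Ferreira's interest in Cobalt Group plc, giving 28% + 59% = 87%.
By parent–child attribution (R3), Dmitri Ferreira is treated as also owning Chloe Ferreira's interest in Bluewater Trust, giving 59% + 41% = 100%.
By parent–child attribution (R3), Dmitri Ferreira is treated as owning Chloe Ferreira's 21% interest in Clearview Shipping BV.
Chain via Cobalt Group plc → Meridian Holdings Ltd → Oakhollow Mining NL (R2): 87% × 34% × 55% × 19% = 3.09111% of Clearview Shipping BV.
Chain via Bluewater Trust → Stonebridge Realty LP → Fairlane Media Ltd (R2): 100% × 53% × 52% × 16% = 4.4096% of Clearview Shipping BV.
Direct interest in Clearview Shipping BV: 21%.
Aggregating (R1): 3.09111% + 4.4096% + 21% = 28.50071%.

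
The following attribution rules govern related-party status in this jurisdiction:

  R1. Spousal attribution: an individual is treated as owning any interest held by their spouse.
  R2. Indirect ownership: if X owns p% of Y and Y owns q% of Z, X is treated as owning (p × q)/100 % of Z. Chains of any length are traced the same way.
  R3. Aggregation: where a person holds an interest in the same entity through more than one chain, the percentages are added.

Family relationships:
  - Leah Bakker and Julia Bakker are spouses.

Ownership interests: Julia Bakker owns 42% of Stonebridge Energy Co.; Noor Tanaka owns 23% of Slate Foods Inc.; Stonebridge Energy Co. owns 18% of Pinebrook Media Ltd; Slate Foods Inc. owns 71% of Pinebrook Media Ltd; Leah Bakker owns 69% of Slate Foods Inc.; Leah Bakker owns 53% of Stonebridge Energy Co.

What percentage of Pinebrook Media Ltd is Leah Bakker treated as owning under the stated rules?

By spousal attribution (R1), Leah Bakker is treated as also owning Julia Bakker's interest in Stonebridge Energy Co, giving 53% + 42% = 95%.
Chain via Stonebridge Energy Co. (R2): 95% × 18% = 17.1% of Pinebrook Media Ltd.
Chain via Slate Foods Inc. (R2): 69% × 71% = 48.99% of Pinebrook Media Ltd.
Aggregating (R3): 17.1% + 48.99% = 66.09%.

66.09%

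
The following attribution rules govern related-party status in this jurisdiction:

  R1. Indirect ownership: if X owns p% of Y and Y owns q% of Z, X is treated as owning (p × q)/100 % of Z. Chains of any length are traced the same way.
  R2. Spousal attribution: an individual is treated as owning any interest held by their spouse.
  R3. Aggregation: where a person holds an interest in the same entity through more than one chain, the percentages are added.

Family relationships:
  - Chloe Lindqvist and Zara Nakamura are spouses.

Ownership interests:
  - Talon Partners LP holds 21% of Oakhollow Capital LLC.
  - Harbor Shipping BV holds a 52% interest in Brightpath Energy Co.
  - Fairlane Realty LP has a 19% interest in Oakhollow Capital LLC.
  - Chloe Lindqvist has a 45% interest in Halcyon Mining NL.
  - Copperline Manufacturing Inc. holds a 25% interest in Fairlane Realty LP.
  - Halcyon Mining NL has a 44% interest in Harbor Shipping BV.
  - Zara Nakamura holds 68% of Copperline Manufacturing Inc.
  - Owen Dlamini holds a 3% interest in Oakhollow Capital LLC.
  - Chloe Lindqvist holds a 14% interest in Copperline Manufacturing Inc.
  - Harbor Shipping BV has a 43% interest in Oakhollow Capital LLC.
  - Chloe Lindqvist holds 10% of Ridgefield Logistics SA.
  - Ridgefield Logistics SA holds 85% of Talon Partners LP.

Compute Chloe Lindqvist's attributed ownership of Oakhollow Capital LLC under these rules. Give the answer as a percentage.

14.194%

By spousal attribution (R2), Chloe Lindqvist is treated as also owning Zara Nakamura's interest in Copperline Manufacturing Inc, giving 14% + 68% = 82%.
Chain via Halcyon Mining NL → Harbor Shipping BV (R1): 45% × 44% × 43% = 8.514% of Oakhollow Capital LLC.
Chain via Ridgefield Logistics SA → Talon Partners LP (R1): 10% × 85% × 21% = 1.785% of Oakhollow Capital LLC.
Chain via Copperline Manufacturing Inc. → Fairlane Realty LP (R1): 82% × 25% × 19% = 3.895% of Oakhollow Capital LLC.
Aggregating (R3): 8.514% + 1.785% + 3.895% = 14.194%.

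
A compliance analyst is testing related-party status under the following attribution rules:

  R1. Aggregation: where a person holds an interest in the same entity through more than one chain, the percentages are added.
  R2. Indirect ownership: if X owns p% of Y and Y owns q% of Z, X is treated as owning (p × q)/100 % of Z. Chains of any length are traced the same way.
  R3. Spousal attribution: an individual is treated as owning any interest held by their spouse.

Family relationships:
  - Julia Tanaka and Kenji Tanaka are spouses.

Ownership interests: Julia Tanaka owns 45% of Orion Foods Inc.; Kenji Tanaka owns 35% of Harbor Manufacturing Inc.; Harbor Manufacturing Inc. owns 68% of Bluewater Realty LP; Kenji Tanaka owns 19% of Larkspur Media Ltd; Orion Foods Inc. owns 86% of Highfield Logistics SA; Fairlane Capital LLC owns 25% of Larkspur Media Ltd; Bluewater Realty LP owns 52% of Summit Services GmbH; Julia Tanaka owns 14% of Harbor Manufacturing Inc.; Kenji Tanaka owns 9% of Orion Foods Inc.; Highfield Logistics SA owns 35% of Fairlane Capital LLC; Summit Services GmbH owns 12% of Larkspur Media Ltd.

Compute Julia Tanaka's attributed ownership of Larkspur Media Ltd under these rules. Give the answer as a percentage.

25.142668%

By spousal attribution (R3), Julia Tanaka is treated as also owning Kenji Tanaka's interest in Orion Foods Inc, giving 45% + 9% = 54%.
By spousal attribution (R3), Julia Tanaka is treated as also owning Kenji Tanaka's interest in Harbor Manufacturing Inc, giving 14% + 35% = 49%.
By spousal attribution (R3), Julia Tanaka is treated as owning Kenji Tanaka's 19% interest in Larkspur Media Ltd.
Chain via Orion Foods Inc. → Highfield Logistics SA → Fairlane Capital LLC (R2): 54% × 86% × 35% × 25% = 4.0635% of Larkspur Media Ltd.
Chain via Harbor Manufacturing Inc. → Bluewater Realty LP → Summit Services GmbH (R2): 49% × 68% × 52% × 12% = 2.079168% of Larkspur Media Ltd.
Direct interest in Larkspur Media Ltd: 19%.
Aggregating (R1): 4.0635% + 2.079168% + 19% = 25.142668%.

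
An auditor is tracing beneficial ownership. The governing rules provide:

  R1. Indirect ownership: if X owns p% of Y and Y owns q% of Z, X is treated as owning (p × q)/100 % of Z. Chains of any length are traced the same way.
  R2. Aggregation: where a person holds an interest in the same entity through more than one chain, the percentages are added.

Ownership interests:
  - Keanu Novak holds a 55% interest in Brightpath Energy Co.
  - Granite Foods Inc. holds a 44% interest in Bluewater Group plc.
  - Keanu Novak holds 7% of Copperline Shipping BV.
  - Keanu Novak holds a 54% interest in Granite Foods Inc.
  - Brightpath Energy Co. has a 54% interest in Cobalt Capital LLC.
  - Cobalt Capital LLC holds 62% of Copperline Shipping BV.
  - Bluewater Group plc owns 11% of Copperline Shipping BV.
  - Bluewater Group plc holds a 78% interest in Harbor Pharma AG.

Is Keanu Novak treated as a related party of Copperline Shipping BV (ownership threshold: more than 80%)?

Chain via Granite Foods Inc. → Bluewater Group plc (R1): 54% × 44% × 11% = 2.6136% of Copperline Shipping BV.
Chain via Brightpath Energy Co. → Cobalt Capital LLC (R1): 55% × 54% × 62% = 18.414% of Copperline Shipping BV.
Direct interest in Copperline Shipping BV: 7%.
Aggregating (R2): 2.6136% + 18.414% + 7% = 28.0276%.
28.0276% does not exceed the 80% threshold, so Keanu is not a related party to Copperline Shipping BV.

No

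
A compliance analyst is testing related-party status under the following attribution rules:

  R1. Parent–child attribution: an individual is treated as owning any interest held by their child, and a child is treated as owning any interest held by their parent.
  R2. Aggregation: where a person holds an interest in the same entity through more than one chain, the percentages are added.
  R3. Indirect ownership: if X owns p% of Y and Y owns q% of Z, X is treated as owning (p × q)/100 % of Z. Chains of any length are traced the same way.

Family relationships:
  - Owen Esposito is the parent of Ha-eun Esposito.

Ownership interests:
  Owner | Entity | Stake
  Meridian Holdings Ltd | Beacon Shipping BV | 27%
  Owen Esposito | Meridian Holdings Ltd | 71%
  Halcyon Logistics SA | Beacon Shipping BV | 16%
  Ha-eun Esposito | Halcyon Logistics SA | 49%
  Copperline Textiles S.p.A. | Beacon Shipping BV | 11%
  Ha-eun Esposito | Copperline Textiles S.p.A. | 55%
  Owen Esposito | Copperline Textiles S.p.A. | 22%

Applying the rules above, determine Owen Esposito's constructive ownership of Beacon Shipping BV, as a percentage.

By parent–child attribution (R1), Owen Esposito is treated as also owning Ha-eun Esposito's interest in Copperline Textiles S.p.A, giving 22% + 55% = 77%.
By parent–child attribution (R1), Owen Esposito is treated as owning Ha-eun Esposito's 49% interest in Halcyon Logistics SA.
Chain via Copperline Textiles S.p.A. (R3): 77% × 11% = 8.47% of Beacon Shipping BV.
Chain via Meridian Holdings Ltd (R3): 71% × 27% = 19.17% of Beacon Shipping BV.
Chain via Halcyon Logistics SA (R3): 49% × 16% = 7.84% of Beacon Shipping BV.
Aggregating (R2): 8.47% + 19.17% + 7.84% = 35.48%.

35.48%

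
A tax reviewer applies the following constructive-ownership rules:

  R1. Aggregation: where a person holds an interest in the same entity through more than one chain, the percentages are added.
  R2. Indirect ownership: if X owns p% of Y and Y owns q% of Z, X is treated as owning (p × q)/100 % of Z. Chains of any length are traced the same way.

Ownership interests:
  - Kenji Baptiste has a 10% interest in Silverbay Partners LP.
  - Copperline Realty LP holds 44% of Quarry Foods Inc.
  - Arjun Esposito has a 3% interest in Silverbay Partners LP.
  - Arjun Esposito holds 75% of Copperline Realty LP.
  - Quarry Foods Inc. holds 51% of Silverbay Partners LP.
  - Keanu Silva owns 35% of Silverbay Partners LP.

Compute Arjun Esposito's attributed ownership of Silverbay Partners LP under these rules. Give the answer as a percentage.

Chain via Copperline Realty LP → Quarry Foods Inc. (R2): 75% × 44% × 51% = 16.83% of Silverbay Partners LP.
Direct interest in Silverbay Partners LP: 3%.
Aggregating (R1): 16.83% + 3% = 19.83%.

19.83%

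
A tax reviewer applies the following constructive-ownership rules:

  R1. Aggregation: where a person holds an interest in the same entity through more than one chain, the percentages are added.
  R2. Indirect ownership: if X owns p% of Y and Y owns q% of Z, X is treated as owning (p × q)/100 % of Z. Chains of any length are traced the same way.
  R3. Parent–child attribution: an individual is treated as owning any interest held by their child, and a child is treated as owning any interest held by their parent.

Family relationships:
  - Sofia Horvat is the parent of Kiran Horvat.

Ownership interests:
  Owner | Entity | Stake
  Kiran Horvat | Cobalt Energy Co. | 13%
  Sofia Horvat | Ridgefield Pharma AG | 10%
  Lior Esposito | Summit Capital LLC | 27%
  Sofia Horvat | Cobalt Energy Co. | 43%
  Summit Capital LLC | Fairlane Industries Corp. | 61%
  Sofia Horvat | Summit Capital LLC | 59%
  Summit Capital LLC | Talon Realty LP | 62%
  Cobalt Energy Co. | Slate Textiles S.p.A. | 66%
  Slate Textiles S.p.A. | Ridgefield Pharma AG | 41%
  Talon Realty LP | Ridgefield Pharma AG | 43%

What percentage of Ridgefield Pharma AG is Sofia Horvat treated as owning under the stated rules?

40.883%

By parent–child attribution (R3), Sofia Horvat is treated as also owning Kiran Horvat's interest in Cobalt Energy Co, giving 43% + 13% = 56%.
Chain via Summit Capital LLC → Talon Realty LP (R2): 59% × 62% × 43% = 15.7294% of Ridgefield Pharma AG.
Chain via Cobalt Energy Co. → Slate Textiles S.p.A. (R2): 56% × 66% × 41% = 15.1536% of Ridgefield Pharma AG.
Direct interest in Ridgefield Pharma AG: 10%.
Aggregating (R1): 15.7294% + 15.1536% + 10% = 40.883%.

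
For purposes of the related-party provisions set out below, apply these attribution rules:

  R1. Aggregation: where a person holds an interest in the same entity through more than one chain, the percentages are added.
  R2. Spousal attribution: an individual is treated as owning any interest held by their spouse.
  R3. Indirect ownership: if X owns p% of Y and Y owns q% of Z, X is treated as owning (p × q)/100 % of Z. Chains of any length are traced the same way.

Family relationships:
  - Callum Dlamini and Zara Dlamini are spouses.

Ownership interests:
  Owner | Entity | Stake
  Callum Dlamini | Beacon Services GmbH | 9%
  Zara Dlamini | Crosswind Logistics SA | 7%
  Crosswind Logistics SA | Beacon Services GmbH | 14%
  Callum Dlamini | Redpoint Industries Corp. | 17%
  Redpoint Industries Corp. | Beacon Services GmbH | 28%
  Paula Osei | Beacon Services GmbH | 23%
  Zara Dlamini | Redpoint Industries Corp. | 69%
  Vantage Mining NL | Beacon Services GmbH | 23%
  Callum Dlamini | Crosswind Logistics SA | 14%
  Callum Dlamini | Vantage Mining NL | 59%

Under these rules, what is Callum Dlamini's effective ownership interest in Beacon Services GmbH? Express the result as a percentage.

49.59%

By spousal attribution (R2), Callum Dlamini is treated as also owning Zara Dlamini's interest in Redpoint Industries Corp, giving 17% + 69% = 86%.
By spousal attribution (R2), Callum Dlamini is treated as also owning Zara Dlamini's interest in Crosswind Logistics SA, giving 14% + 7% = 21%.
Chain via Redpoint Industries Corp. (R3): 86% × 28% = 24.08% of Beacon Services GmbH.
Chain via Crosswind Logistics SA (R3): 21% × 14% = 2.94% of Beacon Services GmbH.
Chain via Vantage Mining NL (R3): 59% × 23% = 13.57% of Beacon Services GmbH.
Direct interest in Beacon Services GmbH: 9%.
Aggregating (R1): 24.08% + 2.94% + 13.57% + 9% = 49.59%.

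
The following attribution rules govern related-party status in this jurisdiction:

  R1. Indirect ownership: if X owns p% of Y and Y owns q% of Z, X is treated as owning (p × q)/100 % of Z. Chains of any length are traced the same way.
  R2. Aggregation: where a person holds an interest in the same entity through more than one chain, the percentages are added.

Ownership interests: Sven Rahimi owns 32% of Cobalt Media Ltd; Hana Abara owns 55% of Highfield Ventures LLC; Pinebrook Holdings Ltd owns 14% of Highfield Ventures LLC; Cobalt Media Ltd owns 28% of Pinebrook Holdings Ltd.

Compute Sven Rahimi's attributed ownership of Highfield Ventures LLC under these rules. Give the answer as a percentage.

Chain via Cobalt Media Ltd → Pinebrook Holdings Ltd (R1): 32% × 28% × 14% = 1.2544% of Highfield Ventures LLC.

1.2544%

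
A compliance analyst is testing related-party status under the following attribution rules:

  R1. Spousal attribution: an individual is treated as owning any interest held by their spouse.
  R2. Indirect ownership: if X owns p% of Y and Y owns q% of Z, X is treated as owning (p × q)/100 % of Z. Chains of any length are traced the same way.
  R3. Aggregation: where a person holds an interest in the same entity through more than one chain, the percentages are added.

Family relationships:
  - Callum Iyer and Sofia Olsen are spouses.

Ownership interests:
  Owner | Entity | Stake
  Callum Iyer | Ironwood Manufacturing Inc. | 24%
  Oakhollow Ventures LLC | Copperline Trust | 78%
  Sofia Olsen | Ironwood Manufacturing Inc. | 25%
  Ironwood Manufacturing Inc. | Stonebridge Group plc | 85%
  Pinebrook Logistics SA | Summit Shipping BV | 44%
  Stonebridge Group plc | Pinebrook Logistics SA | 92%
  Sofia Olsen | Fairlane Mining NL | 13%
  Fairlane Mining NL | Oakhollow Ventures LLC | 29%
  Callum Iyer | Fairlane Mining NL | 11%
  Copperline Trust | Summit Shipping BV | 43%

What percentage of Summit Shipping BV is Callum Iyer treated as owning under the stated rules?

By spousal attribution (R1), Callum Iyer is treated as also owning Sofia Olsen's interest in Ironwood Manufacturing Inc, giving 24% + 25% = 49%.
By spousal attribution (R1), Callum Iyer is treated as also owning Sofia Olsen's interest in Fairlane Mining NL, giving 11% + 13% = 24%.
Chain via Ironwood Manufacturing Inc. → Stonebridge Group plc → Pinebrook Logistics SA (R2): 49% × 85% × 92% × 44% = 16.85992% of Summit Shipping BV.
Chain via Fairlane Mining NL → Oakhollow Ventures LLC → Copperline Trust (R2): 24% × 29% × 78% × 43% = 2.334384% of Summit Shipping BV.
Aggregating (R3): 16.85992% + 2.334384% = 19.194304%.

19.194304%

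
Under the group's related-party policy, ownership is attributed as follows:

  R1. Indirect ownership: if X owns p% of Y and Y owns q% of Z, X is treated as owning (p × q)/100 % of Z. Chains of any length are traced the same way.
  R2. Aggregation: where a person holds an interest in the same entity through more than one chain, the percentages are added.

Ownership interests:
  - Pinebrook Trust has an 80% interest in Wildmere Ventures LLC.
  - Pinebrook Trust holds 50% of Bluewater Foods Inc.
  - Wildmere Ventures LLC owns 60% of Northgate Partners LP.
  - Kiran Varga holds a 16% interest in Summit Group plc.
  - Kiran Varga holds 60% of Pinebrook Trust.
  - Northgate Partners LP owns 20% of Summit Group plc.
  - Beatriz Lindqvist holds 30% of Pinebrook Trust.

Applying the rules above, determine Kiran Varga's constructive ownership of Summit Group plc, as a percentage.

21.76%

Chain via Pinebrook Trust → Wildmere Ventures LLC → Northgate Partners LP (R1): 60% × 80% × 60% × 20% = 5.76% of Summit Group plc.
Direct interest in Summit Group plc: 16%.
Aggregating (R2): 5.76% + 16% = 21.76%.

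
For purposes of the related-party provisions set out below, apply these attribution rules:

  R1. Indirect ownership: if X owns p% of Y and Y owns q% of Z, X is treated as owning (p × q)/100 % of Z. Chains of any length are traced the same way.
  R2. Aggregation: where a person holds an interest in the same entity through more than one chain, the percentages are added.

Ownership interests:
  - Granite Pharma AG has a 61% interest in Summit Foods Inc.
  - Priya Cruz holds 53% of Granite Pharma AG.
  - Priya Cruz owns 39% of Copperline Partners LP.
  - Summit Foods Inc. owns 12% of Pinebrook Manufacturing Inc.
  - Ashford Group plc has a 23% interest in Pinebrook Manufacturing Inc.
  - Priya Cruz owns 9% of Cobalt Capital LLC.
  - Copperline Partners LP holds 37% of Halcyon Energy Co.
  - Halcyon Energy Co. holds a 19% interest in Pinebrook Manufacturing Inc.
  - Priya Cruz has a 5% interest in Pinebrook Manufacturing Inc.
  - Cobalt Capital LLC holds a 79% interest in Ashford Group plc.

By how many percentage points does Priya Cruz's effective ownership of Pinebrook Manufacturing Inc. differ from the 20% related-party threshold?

6.7434

Chain via Granite Pharma AG → Summit Foods Inc. (R1): 53% × 61% × 12% = 3.8796% of Pinebrook Manufacturing Inc.
Chain via Copperline Partners LP → Halcyon Energy Co. (R1): 39% × 37% × 19% = 2.7417% of Pinebrook Manufacturing Inc.
Chain via Cobalt Capital LLC → Ashford Group plc (R1): 9% × 79% × 23% = 1.6353% of Pinebrook Manufacturing Inc.
Direct interest in Pinebrook Manufacturing Inc: 5%.
Aggregating (R2): 3.8796% + 2.7417% + 1.6353% + 5% = 13.2566%.
13.2566% falls short of the 20% threshold by 6.7434 percentage points.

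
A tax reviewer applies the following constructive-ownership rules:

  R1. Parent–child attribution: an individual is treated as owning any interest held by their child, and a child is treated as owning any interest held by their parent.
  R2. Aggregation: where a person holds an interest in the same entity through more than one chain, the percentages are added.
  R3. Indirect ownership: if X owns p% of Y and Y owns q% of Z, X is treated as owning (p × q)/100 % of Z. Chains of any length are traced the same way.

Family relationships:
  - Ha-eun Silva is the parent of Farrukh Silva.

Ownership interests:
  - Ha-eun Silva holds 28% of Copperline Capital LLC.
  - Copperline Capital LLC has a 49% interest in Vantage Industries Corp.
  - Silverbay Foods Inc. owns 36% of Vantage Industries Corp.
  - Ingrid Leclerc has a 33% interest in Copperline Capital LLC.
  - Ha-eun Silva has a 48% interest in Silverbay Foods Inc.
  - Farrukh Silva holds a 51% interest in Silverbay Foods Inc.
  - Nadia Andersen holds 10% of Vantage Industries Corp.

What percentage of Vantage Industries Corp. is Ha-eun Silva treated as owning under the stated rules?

By parent–child attribution (R1), Ha-eun Silva is treated as also owning Farrukh Silva's interest in Silverbay Foods Inc, giving 48% + 51% = 99%.
Chain via Silverbay Foods Inc. (R3): 99% × 36% = 35.64% of Vantage Industries Corp.
Chain via Copperline Capital LLC (R3): 28% × 49% = 13.72% of Vantage Industries Corp.
Aggregating (R2): 35.64% + 13.72% = 49.36%.

49.36%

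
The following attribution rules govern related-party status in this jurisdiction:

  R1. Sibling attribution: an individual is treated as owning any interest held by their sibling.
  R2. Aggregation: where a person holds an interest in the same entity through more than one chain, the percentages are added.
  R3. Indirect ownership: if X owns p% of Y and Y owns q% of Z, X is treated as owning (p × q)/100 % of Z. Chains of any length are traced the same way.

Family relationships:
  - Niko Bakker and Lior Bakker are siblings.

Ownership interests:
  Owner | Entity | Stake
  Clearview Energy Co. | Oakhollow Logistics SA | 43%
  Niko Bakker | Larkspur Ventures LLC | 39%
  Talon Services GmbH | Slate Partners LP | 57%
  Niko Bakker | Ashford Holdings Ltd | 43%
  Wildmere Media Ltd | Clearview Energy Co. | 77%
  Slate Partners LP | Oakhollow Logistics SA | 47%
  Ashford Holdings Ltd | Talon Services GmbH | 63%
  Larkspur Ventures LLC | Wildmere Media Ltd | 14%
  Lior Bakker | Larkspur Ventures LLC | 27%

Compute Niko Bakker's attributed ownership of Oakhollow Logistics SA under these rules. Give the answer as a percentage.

By sibling attribution (R1), Niko Bakker is treated as also owning Lior Bakker's interest in Larkspur Ventures LLC, giving 39% + 27% = 66%.
Chain via Larkspur Ventures LLC → Wildmere Media Ltd → Clearview Energy Co. (R3): 66% × 14% × 77% × 43% = 3.059364% of Oakhollow Logistics SA.
Chain via Ashford Holdings Ltd → Talon Services GmbH → Slate Partners LP (R3): 43% × 63% × 57% × 47% = 7.257411% of Oakhollow Logistics SA.
Aggregating (R2): 3.059364% + 7.257411% = 10.316775%.

10.316775%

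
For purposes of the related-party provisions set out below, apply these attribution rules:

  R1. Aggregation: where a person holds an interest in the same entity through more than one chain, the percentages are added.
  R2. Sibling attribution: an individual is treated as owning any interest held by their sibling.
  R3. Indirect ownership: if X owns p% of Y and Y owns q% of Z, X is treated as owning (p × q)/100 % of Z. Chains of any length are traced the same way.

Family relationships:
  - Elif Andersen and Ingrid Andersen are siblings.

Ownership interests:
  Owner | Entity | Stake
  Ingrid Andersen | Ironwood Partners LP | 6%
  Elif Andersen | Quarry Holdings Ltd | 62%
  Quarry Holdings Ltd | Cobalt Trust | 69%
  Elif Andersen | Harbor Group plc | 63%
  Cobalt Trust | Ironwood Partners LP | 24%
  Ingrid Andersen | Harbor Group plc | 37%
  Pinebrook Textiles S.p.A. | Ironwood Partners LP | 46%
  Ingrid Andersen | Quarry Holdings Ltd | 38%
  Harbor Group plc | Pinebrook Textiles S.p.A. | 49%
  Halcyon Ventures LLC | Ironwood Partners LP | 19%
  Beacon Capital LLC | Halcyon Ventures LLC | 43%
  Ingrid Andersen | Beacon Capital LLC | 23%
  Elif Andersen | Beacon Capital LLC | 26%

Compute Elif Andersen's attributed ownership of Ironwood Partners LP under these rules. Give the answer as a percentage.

49.1033%

By sibling attribution (R2), Elif Andersen is treated as also owning Ingrid Andersen's interest in Quarry Holdings Ltd, giving 62% + 38% = 100%.
By sibling attribution (R2), Elif Andersen is treated as also owning Ingrid Andersen's interest in Harbor Group plc, giving 63% + 37% = 100%.
By sibling attribution (R2), Elif Andersen is treated as also owning Ingrid Andersen's interest in Beacon Capital LLC, giving 26% + 23% = 49%.
By sibling attribution (R2), Elif Andersen is treated as owning Ingrid Andersen's 6% interest in Ironwood Partners LP.
Chain via Quarry Holdings Ltd → Cobalt Trust (R3): 100% × 69% × 24% = 16.56% of Ironwood Partners LP.
Chain via Harbor Group plc → Pinebrook Textiles S.p.A. (R3): 100% × 49% × 46% = 22.54% of Ironwood Partners LP.
Chain via Beacon Capital LLC → Halcyon Ventures LLC (R3): 49% × 43% × 19% = 4.0033% of Ironwood Partners LP.
Direct interest in Ironwood Partners LP: 6%.
Aggregating (R1): 16.56% + 22.54% + 4.0033% + 6% = 49.1033%.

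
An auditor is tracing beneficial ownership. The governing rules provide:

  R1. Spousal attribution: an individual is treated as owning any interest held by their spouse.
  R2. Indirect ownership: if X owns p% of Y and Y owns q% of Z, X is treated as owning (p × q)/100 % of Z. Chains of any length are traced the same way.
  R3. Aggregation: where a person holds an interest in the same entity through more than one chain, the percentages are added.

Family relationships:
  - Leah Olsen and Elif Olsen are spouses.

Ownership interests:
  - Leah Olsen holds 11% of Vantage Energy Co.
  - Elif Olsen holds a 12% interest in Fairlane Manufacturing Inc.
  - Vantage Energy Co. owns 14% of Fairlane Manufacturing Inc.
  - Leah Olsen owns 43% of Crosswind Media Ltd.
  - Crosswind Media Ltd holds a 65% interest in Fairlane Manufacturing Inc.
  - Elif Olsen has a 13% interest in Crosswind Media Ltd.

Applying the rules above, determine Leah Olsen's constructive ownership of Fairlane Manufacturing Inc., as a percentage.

49.94%

By spousal attribution (R1), Leah Olsen is treated as also owning Elif Olsen's interest in Crosswind Media Ltd, giving 43% + 13% = 56%.
By spousal attribution (R1), Leah Olsen is treated as owning Elif Olsen's 12% interest in Fairlane Manufacturing Inc.
Chain via Vantage Energy Co. (R2): 11% × 14% = 1.54% of Fairlane Manufacturing Inc.
Chain via Crosswind Media Ltd (R2): 56% × 65% = 36.4% of Fairlane Manufacturing Inc.
Direct interest in Fairlane Manufacturing Inc: 12%.
Aggregating (R3): 1.54% + 36.4% + 12% = 49.94%.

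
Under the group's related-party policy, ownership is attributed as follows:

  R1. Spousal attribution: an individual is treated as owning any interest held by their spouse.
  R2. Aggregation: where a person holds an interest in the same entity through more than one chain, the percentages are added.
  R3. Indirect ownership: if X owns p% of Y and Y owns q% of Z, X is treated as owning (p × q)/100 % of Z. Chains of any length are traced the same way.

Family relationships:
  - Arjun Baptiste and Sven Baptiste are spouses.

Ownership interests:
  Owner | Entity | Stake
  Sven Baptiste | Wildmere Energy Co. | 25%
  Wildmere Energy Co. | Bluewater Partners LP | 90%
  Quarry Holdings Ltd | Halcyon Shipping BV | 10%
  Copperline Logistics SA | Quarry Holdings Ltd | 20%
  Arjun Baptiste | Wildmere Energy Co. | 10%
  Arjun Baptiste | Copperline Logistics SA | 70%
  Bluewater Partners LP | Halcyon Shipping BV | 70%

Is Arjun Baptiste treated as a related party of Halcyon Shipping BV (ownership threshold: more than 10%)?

By spousal attribution (R1), Arjun Baptiste is treated as also owning Sven Baptiste's interest in Wildmere Energy Co, giving 10% + 25% = 35%.
Chain via Wildmere Energy Co. → Bluewater Partners LP (R3): 35% × 90% × 70% = 22.05% of Halcyon Shipping BV.
Chain via Copperline Logistics SA → Quarry Holdings Ltd (R3): 70% × 20% × 10% = 1.4% of Halcyon Shipping BV.
Aggregating (R2): 22.05% + 1.4% = 23.45%.
23.45% exceeds the 10% threshold, so Arjun is a related party to Halcyon Shipping BV.

Yes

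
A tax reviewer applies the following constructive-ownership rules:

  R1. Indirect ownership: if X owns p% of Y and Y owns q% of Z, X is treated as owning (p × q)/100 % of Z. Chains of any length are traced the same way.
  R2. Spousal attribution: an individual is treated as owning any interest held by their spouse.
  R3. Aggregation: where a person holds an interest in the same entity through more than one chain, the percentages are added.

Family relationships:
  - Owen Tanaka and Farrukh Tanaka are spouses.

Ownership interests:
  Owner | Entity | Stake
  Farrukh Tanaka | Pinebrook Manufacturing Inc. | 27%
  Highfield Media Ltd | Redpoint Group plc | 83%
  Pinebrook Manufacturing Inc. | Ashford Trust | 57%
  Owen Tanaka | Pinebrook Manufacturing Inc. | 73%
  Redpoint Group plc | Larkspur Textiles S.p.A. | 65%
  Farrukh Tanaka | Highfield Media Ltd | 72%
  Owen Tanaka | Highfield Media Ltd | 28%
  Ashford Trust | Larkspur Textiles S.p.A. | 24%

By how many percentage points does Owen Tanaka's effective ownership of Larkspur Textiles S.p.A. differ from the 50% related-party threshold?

By spousal attribution (R2), Owen Tanaka is treated as also owning Farrukh Tanaka's interest in Highfield Media Ltd, giving 28% + 72% = 100%.
By spousal attribution (R2), Owen Tanaka is treated as also owning Farrukh Tanaka's interest in Pinebrook Manufacturing Inc, giving 73% + 27% = 100%.
Chain via Highfield Media Ltd → Redpoint Group plc (R1): 100% × 83% × 65% = 53.95% of Larkspur Textiles S.p.A.
Chain via Pinebrook Manufacturing Inc. → Ashford Trust (R1): 100% × 57% × 24% = 13.68% of Larkspur Textiles S.p.A.
Aggregating (R3): 53.95% + 13.68% = 67.63%.
67.63% exceeds the 50% threshold by 17.63 percentage points.

17.63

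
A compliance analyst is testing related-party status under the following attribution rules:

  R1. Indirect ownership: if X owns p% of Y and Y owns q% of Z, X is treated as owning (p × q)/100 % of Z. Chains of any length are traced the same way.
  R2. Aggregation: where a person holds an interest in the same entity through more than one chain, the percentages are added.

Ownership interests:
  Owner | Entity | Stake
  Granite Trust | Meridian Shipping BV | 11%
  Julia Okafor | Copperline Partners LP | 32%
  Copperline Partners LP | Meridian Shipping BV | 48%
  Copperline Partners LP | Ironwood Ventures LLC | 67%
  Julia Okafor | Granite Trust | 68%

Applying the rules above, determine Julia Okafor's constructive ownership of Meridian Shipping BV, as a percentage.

22.84%

Chain via Granite Trust (R1): 68% × 11% = 7.48% of Meridian Shipping BV.
Chain via Copperline Partners LP (R1): 32% × 48% = 15.36% of Meridian Shipping BV.
Aggregating (R2): 7.48% + 15.36% = 22.84%.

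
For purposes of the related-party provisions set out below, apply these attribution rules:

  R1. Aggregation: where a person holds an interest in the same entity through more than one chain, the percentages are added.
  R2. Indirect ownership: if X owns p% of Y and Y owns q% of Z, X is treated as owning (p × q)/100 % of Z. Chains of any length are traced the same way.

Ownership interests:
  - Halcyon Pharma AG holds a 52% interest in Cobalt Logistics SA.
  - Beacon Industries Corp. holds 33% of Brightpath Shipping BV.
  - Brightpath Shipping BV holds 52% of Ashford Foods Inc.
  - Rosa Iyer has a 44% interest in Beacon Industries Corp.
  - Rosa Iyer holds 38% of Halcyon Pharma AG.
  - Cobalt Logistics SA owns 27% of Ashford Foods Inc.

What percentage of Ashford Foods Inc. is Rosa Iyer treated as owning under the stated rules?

12.8856%

Chain via Halcyon Pharma AG → Cobalt Logistics SA (R2): 38% × 52% × 27% = 5.3352% of Ashford Foods Inc.
Chain via Beacon Industries Corp. → Brightpath Shipping BV (R2): 44% × 33% × 52% = 7.5504% of Ashford Foods Inc.
Aggregating (R1): 5.3352% + 7.5504% = 12.8856%.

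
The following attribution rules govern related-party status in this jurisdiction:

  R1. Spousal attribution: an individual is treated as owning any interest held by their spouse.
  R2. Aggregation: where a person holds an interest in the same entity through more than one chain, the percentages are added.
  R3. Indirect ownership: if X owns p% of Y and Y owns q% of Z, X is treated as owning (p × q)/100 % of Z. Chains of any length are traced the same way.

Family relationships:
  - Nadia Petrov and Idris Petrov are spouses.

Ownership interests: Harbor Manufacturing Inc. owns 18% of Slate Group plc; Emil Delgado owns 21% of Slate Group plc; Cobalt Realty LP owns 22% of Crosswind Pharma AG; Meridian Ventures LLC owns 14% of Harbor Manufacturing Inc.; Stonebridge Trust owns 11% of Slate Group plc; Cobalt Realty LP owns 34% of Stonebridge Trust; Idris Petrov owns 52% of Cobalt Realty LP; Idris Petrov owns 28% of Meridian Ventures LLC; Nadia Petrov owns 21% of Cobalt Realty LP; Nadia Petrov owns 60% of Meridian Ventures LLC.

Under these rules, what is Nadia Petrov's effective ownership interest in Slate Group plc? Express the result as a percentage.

4.9478%

By spousal attribution (R1), Nadia Petrov is treated as also owning Idris Petrov's interest in Meridian Ventures LLC, giving 60% + 28% = 88%.
By spousal attribution (R1), Nadia Petrov is treated as also owning Idris Petrov's interest in Cobalt Realty LP, giving 21% + 52% = 73%.
Chain via Meridian Ventures LLC → Harbor Manufacturing Inc. (R3): 88% × 14% × 18% = 2.2176% of Slate Group plc.
Chain via Cobalt Realty LP → Stonebridge Trust (R3): 73% × 34% × 11% = 2.7302% of Slate Group plc.
Aggregating (R2): 2.2176% + 2.7302% = 4.9478%.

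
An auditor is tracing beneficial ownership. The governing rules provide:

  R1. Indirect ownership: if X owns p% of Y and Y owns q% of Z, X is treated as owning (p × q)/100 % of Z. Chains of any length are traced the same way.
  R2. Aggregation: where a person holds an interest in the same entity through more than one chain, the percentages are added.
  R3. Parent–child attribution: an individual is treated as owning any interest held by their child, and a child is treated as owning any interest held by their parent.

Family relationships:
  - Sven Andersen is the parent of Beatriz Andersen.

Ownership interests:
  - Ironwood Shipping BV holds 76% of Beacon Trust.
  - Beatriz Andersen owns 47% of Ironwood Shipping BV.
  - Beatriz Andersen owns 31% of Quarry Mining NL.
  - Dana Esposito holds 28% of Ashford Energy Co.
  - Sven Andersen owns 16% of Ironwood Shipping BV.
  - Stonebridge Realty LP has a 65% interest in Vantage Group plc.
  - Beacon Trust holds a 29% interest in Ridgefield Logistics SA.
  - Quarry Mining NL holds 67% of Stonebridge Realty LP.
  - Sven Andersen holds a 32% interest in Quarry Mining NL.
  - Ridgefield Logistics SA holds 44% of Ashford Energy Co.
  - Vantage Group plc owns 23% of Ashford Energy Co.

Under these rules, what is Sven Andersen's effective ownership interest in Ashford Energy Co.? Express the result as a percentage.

12.419883%

By parent–child attribution (R3), Sven Andersen is treated as also owning Beatriz Andersen's interest in Quarry Mining NL, giving 32% + 31% = 63%.
By parent–child attribution (R3), Sven Andersen is treated as also owning Beatriz Andersen's interest in Ironwood Shipping BV, giving 16% + 47% = 63%.
Chain via Quarry Mining NL → Stonebridge Realty LP → Vantage Group plc (R1): 63% × 67% × 65% × 23% = 6.310395% of Ashford Energy Co.
Chain via Ironwood Shipping BV → Beacon Trust → Ridgefield Logistics SA (R1): 63% × 76% × 29% × 44% = 6.109488% of Ashford Energy Co.
Aggregating (R2): 6.310395% + 6.109488% = 12.419883%.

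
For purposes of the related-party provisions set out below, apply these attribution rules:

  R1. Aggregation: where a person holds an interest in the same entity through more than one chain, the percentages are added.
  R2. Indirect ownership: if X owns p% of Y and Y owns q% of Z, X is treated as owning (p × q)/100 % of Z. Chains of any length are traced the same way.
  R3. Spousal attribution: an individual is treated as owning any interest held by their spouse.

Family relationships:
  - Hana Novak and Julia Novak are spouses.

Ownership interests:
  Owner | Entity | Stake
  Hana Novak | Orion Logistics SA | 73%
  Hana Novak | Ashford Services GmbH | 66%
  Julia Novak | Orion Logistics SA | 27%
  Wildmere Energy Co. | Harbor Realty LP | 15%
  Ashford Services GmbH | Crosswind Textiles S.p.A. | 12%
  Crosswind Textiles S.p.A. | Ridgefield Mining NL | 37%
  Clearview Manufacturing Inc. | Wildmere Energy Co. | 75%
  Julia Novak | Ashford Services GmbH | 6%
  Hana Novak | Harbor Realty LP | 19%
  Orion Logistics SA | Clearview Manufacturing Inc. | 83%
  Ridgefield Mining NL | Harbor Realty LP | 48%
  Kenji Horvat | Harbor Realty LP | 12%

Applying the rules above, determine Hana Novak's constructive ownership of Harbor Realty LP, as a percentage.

29.871964%

By spousal attribution (R3), Hana Novak is treated as also owning Julia Novak's interest in Orion Logistics SA, giving 73% + 27% = 100%.
By spousal attribution (R3), Hana Novak is treated as also owning Julia Novak's interest in Ashford Services GmbH, giving 66% + 6% = 72%.
Chain via Orion Logistics SA → Clearview Manufacturing Inc. → Wildmere Energy Co. (R2): 100% × 83% × 75% × 15% = 9.3375% of Harbor Realty LP.
Chain via Ashford Services GmbH → Crosswind Textiles S.p.A. → Ridgefield Mining NL (R2): 72% × 12% × 37% × 48% = 1.534464% of Harbor Realty LP.
Direct interest in Harbor Realty LP: 19%.
Aggregating (R1): 9.3375% + 1.534464% + 19% = 29.871964%.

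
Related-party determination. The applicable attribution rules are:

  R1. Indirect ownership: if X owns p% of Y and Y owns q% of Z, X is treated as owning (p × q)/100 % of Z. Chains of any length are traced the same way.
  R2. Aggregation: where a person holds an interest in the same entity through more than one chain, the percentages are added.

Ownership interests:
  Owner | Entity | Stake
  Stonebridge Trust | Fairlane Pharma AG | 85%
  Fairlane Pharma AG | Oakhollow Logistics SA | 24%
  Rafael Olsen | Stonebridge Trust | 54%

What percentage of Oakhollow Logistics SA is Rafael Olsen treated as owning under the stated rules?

Chain via Stonebridge Trust → Fairlane Pharma AG (R1): 54% × 85% × 24% = 11.016% of Oakhollow Logistics SA.

11.016%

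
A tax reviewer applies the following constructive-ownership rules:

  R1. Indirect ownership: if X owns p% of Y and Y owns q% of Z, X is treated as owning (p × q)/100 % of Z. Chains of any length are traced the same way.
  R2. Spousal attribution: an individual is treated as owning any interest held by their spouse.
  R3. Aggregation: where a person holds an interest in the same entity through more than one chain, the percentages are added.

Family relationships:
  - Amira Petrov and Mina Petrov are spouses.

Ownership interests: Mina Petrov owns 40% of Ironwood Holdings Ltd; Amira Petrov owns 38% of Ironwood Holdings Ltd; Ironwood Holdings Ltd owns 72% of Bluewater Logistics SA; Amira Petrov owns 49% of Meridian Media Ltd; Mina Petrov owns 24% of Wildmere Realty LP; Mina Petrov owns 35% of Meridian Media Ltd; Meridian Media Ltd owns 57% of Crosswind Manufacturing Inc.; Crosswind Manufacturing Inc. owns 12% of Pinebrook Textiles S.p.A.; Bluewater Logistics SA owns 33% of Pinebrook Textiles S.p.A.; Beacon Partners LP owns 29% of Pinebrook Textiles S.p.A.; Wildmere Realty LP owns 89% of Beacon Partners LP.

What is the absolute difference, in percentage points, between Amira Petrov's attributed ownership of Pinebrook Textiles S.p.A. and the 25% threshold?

5.4728

By spousal attribution (R2), Amira Petrov is treated as also owning Mina Petrov's interest in Meridian Media Ltd, giving 49% + 35% = 84%.
By spousal attribution (R2), Amira Petrov is treated as also owning Mina Petrov's interest in Ironwood Holdings Ltd, giving 38% + 40% = 78%.
By spousal attribution (R2), Amira Petrov is treated as owning Mina Petrov's 24% interest in Wildmere Realty LP.
Chain via Meridian Media Ltd → Crosswind Manufacturing Inc. (R1): 84% × 57% × 12% = 5.7456% of Pinebrook Textiles S.p.A.
Chain via Ironwood Holdings Ltd → Bluewater Logistics SA (R1): 78% × 72% × 33% = 18.5328% of Pinebrook Textiles S.p.A.
Chain via Wildmere Realty LP → Beacon Partners LP (R1): 24% × 89% × 29% = 6.1944% of Pinebrook Textiles S.p.A.
Aggregating (R3): 5.7456% + 18.5328% + 6.1944% = 30.4728%.
30.4728% exceeds the 25% threshold by 5.4728 percentage points.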